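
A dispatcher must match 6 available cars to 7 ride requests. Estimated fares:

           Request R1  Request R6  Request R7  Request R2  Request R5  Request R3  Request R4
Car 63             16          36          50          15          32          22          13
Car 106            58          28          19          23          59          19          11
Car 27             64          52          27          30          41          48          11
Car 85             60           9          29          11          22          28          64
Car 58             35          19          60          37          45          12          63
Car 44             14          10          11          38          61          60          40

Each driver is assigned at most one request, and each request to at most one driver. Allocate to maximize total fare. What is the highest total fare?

Maximum total: $344

This is the linear assignment problem.
Optimal: Car 63→Request R7 ($50), Car 106→Request R5 ($59), Car 27→Request R6 ($52), Car 85→Request R1 ($60), Car 58→Request R4 ($63), Car 44→Request R3 ($60) — total 50+59+52+60+63+60 = $344.
Row-greedy (each driver in turn takes its best remaining request) gives $334, worse by 10.
Swapping Car 63↔Car 58 (Car 63→Request R4 $13, Car 58→Request R7 $60) loses 40.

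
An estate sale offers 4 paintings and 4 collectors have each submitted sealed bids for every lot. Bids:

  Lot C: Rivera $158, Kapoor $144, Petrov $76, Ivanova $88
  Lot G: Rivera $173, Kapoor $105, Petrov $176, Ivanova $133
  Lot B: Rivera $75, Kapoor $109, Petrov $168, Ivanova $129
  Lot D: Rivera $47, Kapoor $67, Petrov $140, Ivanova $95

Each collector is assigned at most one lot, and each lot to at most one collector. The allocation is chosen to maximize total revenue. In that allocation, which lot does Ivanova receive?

Ivanova receives Lot B.

Optimal: Rivera→Lot G ($173), Kapoor→Lot C ($144), Petrov→Lot D ($140), Ivanova→Lot B ($129) — total 173+144+140+129 = $586.
Column-greedy (each lot in turn goes to its best remaining collector) gives $530, worse by 56.
No other one-to-one assignment exceeds $586.
Ivanova's own top lot is Lot G ($133), but forcing Ivanova→Lot G and reassigning the rest optimally gives only $540 — worse by 46.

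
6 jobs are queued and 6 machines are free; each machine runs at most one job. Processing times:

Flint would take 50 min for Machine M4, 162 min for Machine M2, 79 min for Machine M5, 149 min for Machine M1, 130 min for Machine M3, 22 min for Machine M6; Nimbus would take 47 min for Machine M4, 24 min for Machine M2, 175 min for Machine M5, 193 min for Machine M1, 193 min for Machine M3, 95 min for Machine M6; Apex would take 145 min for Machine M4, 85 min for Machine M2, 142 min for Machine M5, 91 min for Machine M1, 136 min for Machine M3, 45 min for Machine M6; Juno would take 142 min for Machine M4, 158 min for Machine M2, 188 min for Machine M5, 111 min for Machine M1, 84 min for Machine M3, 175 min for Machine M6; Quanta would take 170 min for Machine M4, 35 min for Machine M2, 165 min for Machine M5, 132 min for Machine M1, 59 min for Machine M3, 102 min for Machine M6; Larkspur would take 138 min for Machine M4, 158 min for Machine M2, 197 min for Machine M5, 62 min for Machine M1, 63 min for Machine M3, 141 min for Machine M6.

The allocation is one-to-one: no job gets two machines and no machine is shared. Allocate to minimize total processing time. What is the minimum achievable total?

Min total: 352 min

Treat this as an assignment problem: match each job to one machine.
Optimal: Flint→Machine M5 (79 min), Nimbus→Machine M4 (47 min), Apex→Machine M6 (45 min), Juno→Machine M3 (84 min), Quanta→Machine M2 (35 min), Larkspur→Machine M1 (62 min) — total 79+47+45+84+35+62 = 352 min.
Row-greedy (each job in turn takes its cheapest remaining machine) gives 524 min, worse by 172.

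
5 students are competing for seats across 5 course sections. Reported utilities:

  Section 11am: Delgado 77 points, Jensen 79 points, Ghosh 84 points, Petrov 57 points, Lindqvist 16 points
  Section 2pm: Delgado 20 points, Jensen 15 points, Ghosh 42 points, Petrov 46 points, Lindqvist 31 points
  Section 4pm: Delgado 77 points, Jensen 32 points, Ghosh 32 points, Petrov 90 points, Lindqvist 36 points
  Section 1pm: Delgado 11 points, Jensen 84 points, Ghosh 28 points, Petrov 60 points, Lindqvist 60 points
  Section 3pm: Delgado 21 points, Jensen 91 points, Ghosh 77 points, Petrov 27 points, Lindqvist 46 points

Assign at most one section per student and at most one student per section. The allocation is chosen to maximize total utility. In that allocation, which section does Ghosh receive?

Ghosh receives Section 2pm.

Optimal: Delgado→Section 11am (77 points), Jensen→Section 3pm (91 points), Ghosh→Section 2pm (42 points), Petrov→Section 4pm (90 points), Lindqvist→Section 1pm (60 points) — total 77+91+42+90+60 = 360 points.
Column-greedy (each section in turn goes to its best remaining student) gives 337 points, worse by 23.
Next-best assignment: Delgado→Section 11am, Jensen→Section 1pm, Ghosh→Section 3pm, Petrov→Section 4pm, Lindqvist→Section 2pm = 359 points.
Checked against all permutations: 360 points is optimal.
Ghosh's own top section is Section 11am (84 points), but forcing Ghosh→Section 11am and reassigning the rest optimally gives only 358 points — worse by 2.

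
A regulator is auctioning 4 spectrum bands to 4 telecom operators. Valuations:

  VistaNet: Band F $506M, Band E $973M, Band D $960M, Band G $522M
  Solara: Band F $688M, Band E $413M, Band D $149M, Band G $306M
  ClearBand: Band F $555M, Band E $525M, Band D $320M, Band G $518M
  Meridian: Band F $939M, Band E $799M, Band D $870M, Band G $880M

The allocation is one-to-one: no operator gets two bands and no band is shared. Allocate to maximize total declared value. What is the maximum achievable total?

Max total: $3053M

Optimal: VistaNet→Band D ($960M), Solara→Band F ($688M), ClearBand→Band E ($525M), Meridian→Band G ($880M) — total 960+688+525+880 = $3053M.
Row-greedy (each operator in turn takes its best remaining band) gives $3049M, worse by 4.
Swapping VistaNet↔ClearBand (VistaNet→Band E $973M, ClearBand→Band D $320M) loses 192.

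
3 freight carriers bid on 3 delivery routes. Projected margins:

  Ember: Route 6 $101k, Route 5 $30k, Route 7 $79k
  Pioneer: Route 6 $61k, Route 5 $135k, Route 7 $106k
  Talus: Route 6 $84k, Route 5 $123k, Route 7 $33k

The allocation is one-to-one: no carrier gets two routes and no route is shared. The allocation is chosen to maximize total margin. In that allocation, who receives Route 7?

Treat this as an assignment problem: match each carrier to one route.
Optimal: Ember→Route 6 ($101k), Pioneer→Route 7 ($106k), Talus→Route 5 ($123k) — total 101+106+123 = $330k.
Max-entry greedy (repeatedly take the single best remaining cell) gives $269k, worse by 61.
Swapping Ember↔Talus (Ember→Route 5 $30k, Talus→Route 6 $84k) loses 110.
Pioneer's own top route is Route 5 ($135k), but forcing Pioneer→Route 5 and reassigning the rest optimally gives only $298k — worse by 32.

Pioneer receives Route 7.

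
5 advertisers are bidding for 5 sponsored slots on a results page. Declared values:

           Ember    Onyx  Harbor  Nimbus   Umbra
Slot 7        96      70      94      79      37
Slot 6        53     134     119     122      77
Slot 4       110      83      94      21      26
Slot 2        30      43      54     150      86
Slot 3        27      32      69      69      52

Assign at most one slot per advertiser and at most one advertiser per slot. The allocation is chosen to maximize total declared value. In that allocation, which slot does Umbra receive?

Optimal: Ember→Slot 4 ($110), Onyx→Slot 6 ($134), Harbor→Slot 7 ($94), Nimbus→Slot 2 ($150), Umbra→Slot 3 ($52) — total 110+134+94+150+52 = $540.
Column-greedy (each slot in turn goes to its best remaining advertiser) gives $526, worse by 14.
Swapping Ember↔Onyx (Ember→Slot 6 $53, Onyx→Slot 4 $83) loses 108.
Umbra's own top slot is Slot 2 ($86), but forcing Umbra→Slot 2 and reassigning the rest optimally gives only $493 — worse by 47.

Umbra receives Slot 3.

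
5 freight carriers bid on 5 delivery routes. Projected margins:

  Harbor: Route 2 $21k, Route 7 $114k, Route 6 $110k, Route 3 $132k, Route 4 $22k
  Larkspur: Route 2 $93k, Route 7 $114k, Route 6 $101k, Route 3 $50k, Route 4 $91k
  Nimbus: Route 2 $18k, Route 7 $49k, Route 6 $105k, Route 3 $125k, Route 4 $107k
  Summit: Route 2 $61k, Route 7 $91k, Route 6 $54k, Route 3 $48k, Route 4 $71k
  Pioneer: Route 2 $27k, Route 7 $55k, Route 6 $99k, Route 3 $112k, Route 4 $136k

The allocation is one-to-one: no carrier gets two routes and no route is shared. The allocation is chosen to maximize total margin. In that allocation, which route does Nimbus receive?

Optimal: Harbor→Route 3 ($132k), Larkspur→Route 2 ($93k), Nimbus→Route 6 ($105k), Summit→Route 7 ($91k), Pioneer→Route 4 ($136k) — total 132+93+105+91+136 = $557k.
Column-greedy (each route in turn goes to its best remaining carrier) gives $495k, worse by 62.
Next-best assignment: Harbor→Route 6, Larkspur→Route 2, Nimbus→Route 3, Summit→Route 7, Pioneer→Route 4 = $555k.
Swapping Nimbus↔Summit (Nimbus→Route 7 $49k, Summit→Route 6 $54k) loses 93.
Checked against all permutations: $557k is optimal.
Nimbus's own top route is Route 3 ($125k), but forcing Nimbus→Route 3 and reassigning the rest optimally gives only $555k — worse by 2.

Nimbus receives Route 6.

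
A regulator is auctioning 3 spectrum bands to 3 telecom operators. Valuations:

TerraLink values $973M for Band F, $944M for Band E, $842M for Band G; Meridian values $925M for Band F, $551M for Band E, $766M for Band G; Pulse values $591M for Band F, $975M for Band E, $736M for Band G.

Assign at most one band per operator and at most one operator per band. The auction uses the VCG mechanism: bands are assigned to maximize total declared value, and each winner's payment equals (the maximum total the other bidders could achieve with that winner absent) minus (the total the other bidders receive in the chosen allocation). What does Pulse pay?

Efficient allocation: TerraLink→Band G ($842M), Meridian→Band F ($925M), Pulse→Band E ($975M); total welfare W = $2742M.
Pulse receives Band E at value $975M, so the others get W − 975 = $1767M.
Without Pulse: best allocation of the remaining 2 bidders over all 3 bands is TerraLink→Band E ($944M), Meridian→Band F ($925M), total $1869M.
VCG payment = (others' best without Pulse) − (others' welfare with Pulse) = 1869 − 1767 = $102M.

Pulse pays $102M.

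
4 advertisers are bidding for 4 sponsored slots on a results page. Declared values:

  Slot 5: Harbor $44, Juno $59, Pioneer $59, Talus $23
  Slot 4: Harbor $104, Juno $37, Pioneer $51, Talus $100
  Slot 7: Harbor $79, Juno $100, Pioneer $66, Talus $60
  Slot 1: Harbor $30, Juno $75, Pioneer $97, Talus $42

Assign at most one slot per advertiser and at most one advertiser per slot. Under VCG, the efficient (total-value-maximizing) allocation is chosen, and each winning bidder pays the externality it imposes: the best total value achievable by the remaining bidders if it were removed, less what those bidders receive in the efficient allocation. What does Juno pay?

Efficient allocation: Harbor→Slot 5 ($44), Juno→Slot 7 ($100), Pioneer→Slot 1 ($97), Talus→Slot 4 ($100); total welfare W = $341.
Juno receives Slot 7 at value $100, so the others get W − 100 = $241.
Without Juno: best allocation of the remaining 3 bidders over all 4 slots is Harbor→Slot 7 ($79), Pioneer→Slot 1 ($97), Talus→Slot 4 ($100), total $276.
VCG payment = (others' best without Juno) − (others' welfare with Juno) = 276 − 241 = $35.

Juno pays $35.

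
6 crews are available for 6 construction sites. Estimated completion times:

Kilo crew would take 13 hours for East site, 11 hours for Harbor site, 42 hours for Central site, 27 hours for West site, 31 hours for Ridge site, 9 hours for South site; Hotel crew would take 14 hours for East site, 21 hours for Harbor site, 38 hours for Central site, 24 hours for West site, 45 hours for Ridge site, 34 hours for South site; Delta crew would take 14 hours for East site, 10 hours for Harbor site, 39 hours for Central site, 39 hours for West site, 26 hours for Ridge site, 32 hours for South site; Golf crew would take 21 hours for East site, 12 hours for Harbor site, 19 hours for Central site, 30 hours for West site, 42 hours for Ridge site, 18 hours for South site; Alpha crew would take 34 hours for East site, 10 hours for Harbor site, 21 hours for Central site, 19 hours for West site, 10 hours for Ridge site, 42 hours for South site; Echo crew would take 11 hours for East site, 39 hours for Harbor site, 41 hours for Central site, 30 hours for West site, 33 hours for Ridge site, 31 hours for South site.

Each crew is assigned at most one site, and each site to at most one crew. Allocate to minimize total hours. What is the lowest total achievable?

Min total: 83 hours

This is the linear assignment problem.
Optimal: Kilo crew→South site (9 hours), Hotel crew→West site (24 hours), Delta crew→Harbor site (10 hours), Golf crew→Central site (19 hours), Alpha crew→Ridge site (10 hours), Echo crew→East site (11 hours) — total 9+24+10+19+10+11 = 83 hours.
Column-greedy (each site in turn goes to its cheapest remaining crew) gives 124 hours, worse by 41.
Every other assignment is strictly worse.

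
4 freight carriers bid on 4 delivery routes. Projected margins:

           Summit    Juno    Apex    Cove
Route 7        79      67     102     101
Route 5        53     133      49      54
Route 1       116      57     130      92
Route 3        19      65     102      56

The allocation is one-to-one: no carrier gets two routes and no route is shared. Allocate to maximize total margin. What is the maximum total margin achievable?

Max total: $452k

Optimal: Summit→Route 1 ($116k), Juno→Route 5 ($133k), Apex→Route 3 ($102k), Cove→Route 7 ($101k) — total 116+133+102+101 = $452k.
Column-greedy (each route in turn goes to its best remaining carrier) gives $407k, worse by 45.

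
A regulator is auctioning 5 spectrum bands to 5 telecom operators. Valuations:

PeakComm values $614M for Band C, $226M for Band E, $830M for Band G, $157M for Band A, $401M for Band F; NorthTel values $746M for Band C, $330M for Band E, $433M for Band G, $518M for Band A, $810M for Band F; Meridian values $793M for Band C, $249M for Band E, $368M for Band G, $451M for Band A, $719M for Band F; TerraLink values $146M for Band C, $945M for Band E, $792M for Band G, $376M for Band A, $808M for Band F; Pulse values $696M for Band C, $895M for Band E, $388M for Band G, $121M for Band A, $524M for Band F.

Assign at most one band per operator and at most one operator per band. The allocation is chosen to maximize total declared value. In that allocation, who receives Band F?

TerraLink receives Band F.

Treat this as an assignment problem: match each operator to one band.
Optimal: PeakComm→Band G ($830M), NorthTel→Band A ($518M), Meridian→Band C ($793M), TerraLink→Band F ($808M), Pulse→Band E ($895M) — total 830+518+793+808+895 = $3844M.
Max-entry greedy (repeatedly take the single best remaining cell) gives $3499M, worse by 345.
Swapping NorthTel↔PeakComm (NorthTel→Band G $433M, PeakComm→Band A $157M) loses 758.
TerraLink's own top band is Band E ($945M), but forcing TerraLink→Band E and reassigning the rest optimally gives only $3732M — worse by 112.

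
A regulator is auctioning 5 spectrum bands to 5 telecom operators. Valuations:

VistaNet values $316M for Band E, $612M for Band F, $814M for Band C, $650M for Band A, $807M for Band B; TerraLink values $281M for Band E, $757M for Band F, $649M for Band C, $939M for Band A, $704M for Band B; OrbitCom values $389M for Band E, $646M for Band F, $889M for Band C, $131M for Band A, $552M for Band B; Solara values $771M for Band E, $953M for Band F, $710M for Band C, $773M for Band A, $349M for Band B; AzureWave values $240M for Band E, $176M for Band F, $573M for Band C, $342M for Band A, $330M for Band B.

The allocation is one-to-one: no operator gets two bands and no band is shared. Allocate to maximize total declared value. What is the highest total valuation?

Maximum total: $3828M

Optimal: VistaNet→Band B ($807M), TerraLink→Band A ($939M), OrbitCom→Band C ($889M), Solara→Band F ($953M), AzureWave→Band E ($240M) — total 807+939+889+953+240 = $3828M.
Column-greedy (each band in turn goes to its best remaining operator) gives $3397M, worse by 431.
Next-best assignment: VistaNet→Band B, TerraLink→Band A, OrbitCom→Band F, Solara→Band E, AzureWave→Band C = $3736M.
No other one-to-one assignment exceeds $3828M.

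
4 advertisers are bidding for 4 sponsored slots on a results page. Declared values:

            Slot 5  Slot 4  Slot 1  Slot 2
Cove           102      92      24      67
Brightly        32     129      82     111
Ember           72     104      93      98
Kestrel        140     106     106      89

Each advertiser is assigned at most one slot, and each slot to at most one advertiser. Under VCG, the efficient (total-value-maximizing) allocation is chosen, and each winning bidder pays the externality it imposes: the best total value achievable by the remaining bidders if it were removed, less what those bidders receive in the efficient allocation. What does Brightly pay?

Efficient allocation: Cove→Slot 4 ($92), Brightly→Slot 2 ($111), Ember→Slot 1 ($93), Kestrel→Slot 5 ($140); total welfare W = $436.
Brightly receives Slot 2 at value $111, so the others get W − 111 = $325.
Without Brightly: best allocation of the remaining 3 bidders over all 4 slots is Cove→Slot 4 ($92), Ember→Slot 2 ($98), Kestrel→Slot 5 ($140), total $330.
VCG payment = (others' best without Brightly) − (others' welfare with Brightly) = 330 − 325 = $5.

Brightly pays $5.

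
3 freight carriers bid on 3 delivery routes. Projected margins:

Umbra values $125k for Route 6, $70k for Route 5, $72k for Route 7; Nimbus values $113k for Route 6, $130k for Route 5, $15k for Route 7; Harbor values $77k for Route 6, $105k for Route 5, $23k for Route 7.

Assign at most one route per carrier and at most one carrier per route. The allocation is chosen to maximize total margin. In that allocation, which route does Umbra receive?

This is a one-to-one assignment (maximum-weight bipartite matching).
Optimal: Umbra→Route 7 ($72k), Nimbus→Route 6 ($113k), Harbor→Route 5 ($105k) — total 72+113+105 = $290k.
Column-greedy (each route in turn goes to its best remaining carrier) gives $278k, worse by 12.
Next-best assignment: Umbra→Route 7, Nimbus→Route 5, Harbor→Route 6 = $279k.
Umbra's own top route is Route 6 ($125k), but forcing Umbra→Route 6 and reassigning the rest optimally gives only $278k — worse by 12.

Umbra receives Route 7.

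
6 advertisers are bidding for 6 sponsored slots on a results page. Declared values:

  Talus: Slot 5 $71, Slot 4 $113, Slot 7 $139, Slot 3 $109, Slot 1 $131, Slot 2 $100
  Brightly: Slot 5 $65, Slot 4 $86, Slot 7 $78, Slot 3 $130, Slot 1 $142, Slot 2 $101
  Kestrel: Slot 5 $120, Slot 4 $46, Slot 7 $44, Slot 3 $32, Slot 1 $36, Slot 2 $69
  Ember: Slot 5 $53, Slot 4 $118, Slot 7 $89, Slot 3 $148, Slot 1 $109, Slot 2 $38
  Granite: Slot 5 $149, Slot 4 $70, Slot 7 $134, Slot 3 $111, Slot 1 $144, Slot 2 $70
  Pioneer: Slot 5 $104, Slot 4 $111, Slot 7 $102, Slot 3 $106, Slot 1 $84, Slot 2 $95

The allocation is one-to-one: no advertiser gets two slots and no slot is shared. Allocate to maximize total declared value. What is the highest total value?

Maximum total: $763

Optimal: Talus→Slot 7 ($139), Brightly→Slot 2 ($101), Kestrel→Slot 5 ($120), Ember→Slot 3 ($148), Granite→Slot 1 ($144), Pioneer→Slot 4 ($111) — total 139+101+120+148+144+111 = $763.
Column-greedy (each slot in turn goes to its best remaining advertiser) gives $689, worse by 74.
Swapping Talus↔Granite (Talus→Slot 1 $131, Granite→Slot 7 $134) loses 18.
No other one-to-one assignment exceeds $763.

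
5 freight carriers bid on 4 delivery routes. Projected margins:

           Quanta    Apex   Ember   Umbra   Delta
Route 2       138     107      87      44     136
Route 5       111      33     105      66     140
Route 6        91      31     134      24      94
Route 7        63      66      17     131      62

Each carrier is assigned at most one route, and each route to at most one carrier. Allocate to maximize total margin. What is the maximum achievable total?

Maximum total: $543k

Optimal: Quanta→Route 2 ($138k), Delta→Route 5 ($140k), Ember→Route 6 ($134k), Umbra→Route 7 ($131k) — total 138+140+134+131 = $543k.
Row-greedy (each carrier in turn takes its best remaining route) gives $404k, worse by 139.
Next-best assignment: Apex→Route 2, Delta→Route 5, Ember→Route 6, Umbra→Route 7 = $512k.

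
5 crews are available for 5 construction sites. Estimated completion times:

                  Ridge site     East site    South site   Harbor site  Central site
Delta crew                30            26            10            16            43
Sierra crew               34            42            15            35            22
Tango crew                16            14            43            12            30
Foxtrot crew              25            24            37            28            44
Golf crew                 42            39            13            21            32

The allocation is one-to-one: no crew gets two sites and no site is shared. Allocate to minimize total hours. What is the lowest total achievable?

Optimal: Delta crew→Harbor site (16 hours), Sierra crew→Central site (22 hours), Tango crew→East site (14 hours), Foxtrot crew→Ridge site (25 hours), Golf crew→South site (13 hours) — total 16+22+14+25+13 = 90 hours.
Column-greedy (each site in turn goes to its cheapest remaining crew) gives 93 hours, worse by 3.
No other one-to-one assignment undercuts 90 hours.

Minimum total: 90 hours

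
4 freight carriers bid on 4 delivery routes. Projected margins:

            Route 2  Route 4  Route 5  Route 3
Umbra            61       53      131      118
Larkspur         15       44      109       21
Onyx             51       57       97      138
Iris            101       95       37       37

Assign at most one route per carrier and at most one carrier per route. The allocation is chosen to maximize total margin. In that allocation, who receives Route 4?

Optimal: Umbra→Route 5 ($131k), Larkspur→Route 4 ($44k), Onyx→Route 3 ($138k), Iris→Route 2 ($101k) — total 131+44+138+101 = $414k.
Column-greedy (each route in turn goes to its best remaining carrier) gives $310k, worse by 104.
Swapping Larkspur↔Umbra (Larkspur→Route 5 $109k, Umbra→Route 4 $53k) loses 13.
No other one-to-one assignment exceeds $414k.
Larkspur's own top route is Route 5 ($109k), but forcing Larkspur→Route 5 and reassigning the rest optimally gives only $403k — worse by 11.

Larkspur receives Route 4.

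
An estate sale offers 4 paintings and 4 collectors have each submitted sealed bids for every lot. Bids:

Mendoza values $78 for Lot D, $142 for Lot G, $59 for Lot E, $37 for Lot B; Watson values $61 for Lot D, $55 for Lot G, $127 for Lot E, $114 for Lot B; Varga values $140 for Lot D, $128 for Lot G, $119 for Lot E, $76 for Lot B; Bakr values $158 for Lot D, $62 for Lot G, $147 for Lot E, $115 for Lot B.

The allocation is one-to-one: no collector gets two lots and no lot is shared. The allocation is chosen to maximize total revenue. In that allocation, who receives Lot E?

Bakr receives Lot E.

Optimal: Mendoza→Lot G ($142), Watson→Lot B ($114), Varga→Lot D ($140), Bakr→Lot E ($147) — total 142+114+140+147 = $543.
Max-entry greedy (repeatedly take the single best remaining cell) gives $503, worse by 40.
Next-best assignment: Mendoza→Lot G, Watson→Lot B, Varga→Lot E, Bakr→Lot D = $533.
Bakr's own top lot is Lot D ($158), but forcing Bakr→Lot D and reassigning the rest optimally gives only $533 — worse by 10.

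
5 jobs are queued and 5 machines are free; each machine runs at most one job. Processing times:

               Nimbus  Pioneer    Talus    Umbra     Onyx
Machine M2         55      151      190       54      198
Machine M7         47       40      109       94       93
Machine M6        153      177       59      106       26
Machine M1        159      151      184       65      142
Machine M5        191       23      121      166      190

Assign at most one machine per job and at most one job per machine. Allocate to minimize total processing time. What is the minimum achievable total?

Minimum total: 278 min

Optimal: Nimbus→Machine M2 (55 min), Pioneer→Machine M5 (23 min), Talus→Machine M7 (109 min), Umbra→Machine M1 (65 min), Onyx→Machine M6 (26 min) — total 55+23+109+65+26 = 278 min.
Column-greedy (each machine in turn goes to its cheapest remaining job) gives 400 min, worse by 122.
Next-best assignment: Nimbus→Machine M2, Pioneer→Machine M5, Talus→Machine M6, Umbra→Machine M1, Onyx→Machine M7 = 295 min.
No other one-to-one assignment undercuts 278 min.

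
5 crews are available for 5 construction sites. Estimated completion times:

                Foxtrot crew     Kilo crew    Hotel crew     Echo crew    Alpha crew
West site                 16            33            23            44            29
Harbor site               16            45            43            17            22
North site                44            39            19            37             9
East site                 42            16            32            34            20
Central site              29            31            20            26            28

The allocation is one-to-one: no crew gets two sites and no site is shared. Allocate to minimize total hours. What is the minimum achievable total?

Min total: 78 hours

Treat this as an assignment problem: match each crew to one site.
Optimal: Foxtrot crew→West site (16 hours), Kilo crew→East site (16 hours), Hotel crew→Central site (20 hours), Echo crew→Harbor site (17 hours), Alpha crew→North site (9 hours) — total 16+16+20+17+9 = 78 hours.
Row-greedy (each crew in turn takes its cheapest remaining site) gives 96 hours, worse by 18.
Next-best assignment: Foxtrot crew→Harbor site, Kilo crew→East site, Hotel crew→West site, Echo crew→Central site, Alpha crew→North site = 90 hours.
Swapping Hotel crew↔Alpha crew (Hotel crew→North site 19 hours, Alpha crew→Central site 28 hours) adds 18.
Checked against all permutations: 78 hours is optimal.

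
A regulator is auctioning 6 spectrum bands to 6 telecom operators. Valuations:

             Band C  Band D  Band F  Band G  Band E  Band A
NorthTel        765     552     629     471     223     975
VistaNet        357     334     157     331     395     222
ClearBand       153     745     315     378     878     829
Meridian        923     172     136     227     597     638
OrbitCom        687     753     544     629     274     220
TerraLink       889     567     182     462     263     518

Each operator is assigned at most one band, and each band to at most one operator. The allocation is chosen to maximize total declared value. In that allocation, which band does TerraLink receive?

TerraLink receives Band D.

Treat this as an assignment problem: match each operator to one band.
Optimal: NorthTel→Band A ($975M), VistaNet→Band G ($331M), ClearBand→Band E ($878M), Meridian→Band C ($923M), OrbitCom→Band F ($544M), TerraLink→Band D ($567M) — total 975+331+878+923+544+567 = $4218M.
Column-greedy (each band in turn goes to its best remaining operator) gives $3867M, worse by 351.
Next-best assignment: NorthTel→Band A, VistaNet→Band F, ClearBand→Band E, Meridian→Band C, OrbitCom→Band D, TerraLink→Band G = $4148M.
Swapping OrbitCom↔VistaNet (OrbitCom→Band G $629M, VistaNet→Band F $157M) loses 89.
Every other assignment is strictly worse.
TerraLink's own top band is Band C ($889M), but forcing TerraLink→Band C and reassigning the rest optimally gives only $4118M — worse by 100.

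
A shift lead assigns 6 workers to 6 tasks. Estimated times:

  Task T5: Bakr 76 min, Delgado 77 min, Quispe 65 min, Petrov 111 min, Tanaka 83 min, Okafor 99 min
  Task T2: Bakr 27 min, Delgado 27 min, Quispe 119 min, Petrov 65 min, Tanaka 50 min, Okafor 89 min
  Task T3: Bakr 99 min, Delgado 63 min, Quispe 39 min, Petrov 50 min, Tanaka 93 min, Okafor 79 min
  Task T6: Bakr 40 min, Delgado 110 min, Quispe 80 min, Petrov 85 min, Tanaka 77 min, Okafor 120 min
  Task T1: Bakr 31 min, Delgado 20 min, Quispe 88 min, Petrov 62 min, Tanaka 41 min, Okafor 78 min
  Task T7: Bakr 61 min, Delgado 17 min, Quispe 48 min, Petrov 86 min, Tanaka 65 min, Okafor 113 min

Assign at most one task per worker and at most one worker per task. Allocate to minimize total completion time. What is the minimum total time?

Treat this as an assignment problem: match each worker to one task.
Optimal: Bakr→Task T6 (40 min), Delgado→Task T7 (17 min), Quispe→Task T5 (65 min), Petrov→Task T3 (50 min), Tanaka→Task T2 (50 min), Okafor→Task T1 (78 min) — total 40+17+65+50+50+78 = 300 min.
Min-entry greedy (repeatedly take the single cheapest remaining cell) gives 308 min, worse by 8.
Swapping Quispe↔Petrov (Quispe→Task T3 39 min, Petrov→Task T5 111 min) adds 35.
No other one-to-one assignment undercuts 300 min.

Min total: 300 min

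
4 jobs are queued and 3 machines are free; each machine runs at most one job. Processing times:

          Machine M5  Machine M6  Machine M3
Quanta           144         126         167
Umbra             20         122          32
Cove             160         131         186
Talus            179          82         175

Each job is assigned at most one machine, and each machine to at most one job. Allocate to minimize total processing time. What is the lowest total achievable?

Min total: 258 min

Optimal: Quanta→Machine M5 (144 min), Talus→Machine M6 (82 min), Umbra→Machine M3 (32 min) — total 144+82+32 = 258 min.
Column-greedy (each machine in turn goes to its cheapest remaining job) gives 269 min, worse by 11.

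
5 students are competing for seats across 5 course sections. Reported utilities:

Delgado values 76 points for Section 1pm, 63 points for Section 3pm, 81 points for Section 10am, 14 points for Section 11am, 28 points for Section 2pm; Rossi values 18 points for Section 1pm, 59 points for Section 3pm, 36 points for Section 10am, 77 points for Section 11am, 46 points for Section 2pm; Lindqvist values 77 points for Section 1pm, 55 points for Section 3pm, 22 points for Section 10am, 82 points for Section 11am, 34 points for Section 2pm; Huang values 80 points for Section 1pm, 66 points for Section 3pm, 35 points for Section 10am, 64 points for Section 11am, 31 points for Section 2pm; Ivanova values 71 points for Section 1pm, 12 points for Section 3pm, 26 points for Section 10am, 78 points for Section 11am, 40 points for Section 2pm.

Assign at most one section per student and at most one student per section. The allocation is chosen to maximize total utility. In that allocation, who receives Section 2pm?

Treat this as an assignment problem: match each student to one section.
Optimal: Delgado→Section 10am (81 points), Rossi→Section 2pm (46 points), Lindqvist→Section 1pm (77 points), Huang→Section 3pm (66 points), Ivanova→Section 11am (78 points) — total 81+46+77+66+78 = 348 points.
Max-entry greedy (repeatedly take the single best remaining cell) gives 342 points, worse by 6.
Next-best assignment: Delgado→Section 10am, Rossi→Section 2pm, Lindqvist→Section 11am, Huang→Section 3pm, Ivanova→Section 1pm = 346 points.
Rossi's own top section is Section 11am (77 points), but forcing Rossi→Section 11am and reassigning the rest optimally gives only 341 points — worse by 7.

Rossi receives Section 2pm.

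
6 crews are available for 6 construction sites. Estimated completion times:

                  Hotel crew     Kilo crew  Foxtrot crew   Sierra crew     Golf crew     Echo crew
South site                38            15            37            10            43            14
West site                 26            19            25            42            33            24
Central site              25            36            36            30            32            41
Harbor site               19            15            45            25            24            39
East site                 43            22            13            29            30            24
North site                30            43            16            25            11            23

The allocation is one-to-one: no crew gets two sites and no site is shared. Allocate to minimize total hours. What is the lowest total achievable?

Optimal: Hotel crew→Central site (25 hours), Kilo crew→Harbor site (15 hours), Foxtrot crew→East site (13 hours), Sierra crew→South site (10 hours), Golf crew→North site (11 hours), Echo crew→West site (24 hours) — total 25+15+13+10+11+24 = 98 hours.
Row-greedy (each crew in turn takes its cheapest remaining site) gives 128 hours, worse by 30.
Swapping Sierra crew↔Echo crew (Sierra crew→West site 42 hours, Echo crew→South site 14 hours) adds 22.
No other one-to-one assignment undercuts 98 hours.

Min total: 98 hours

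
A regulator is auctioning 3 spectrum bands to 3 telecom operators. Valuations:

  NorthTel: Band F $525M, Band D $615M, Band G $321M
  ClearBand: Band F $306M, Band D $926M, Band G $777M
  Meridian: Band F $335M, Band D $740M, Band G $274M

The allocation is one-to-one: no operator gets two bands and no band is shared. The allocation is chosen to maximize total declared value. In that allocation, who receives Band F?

This is a one-to-one assignment (maximum-weight bipartite matching).
Optimal: NorthTel→Band F ($525M), ClearBand→Band G ($777M), Meridian→Band D ($740M) — total 525+777+740 = $2042M.
Max-entry greedy (repeatedly take the single best remaining cell) gives $1725M, worse by 317.
NorthTel's own top band is Band D ($615M), but forcing NorthTel→Band D and reassigning the rest optimally gives only $1727M — worse by 315.

NorthTel receives Band F.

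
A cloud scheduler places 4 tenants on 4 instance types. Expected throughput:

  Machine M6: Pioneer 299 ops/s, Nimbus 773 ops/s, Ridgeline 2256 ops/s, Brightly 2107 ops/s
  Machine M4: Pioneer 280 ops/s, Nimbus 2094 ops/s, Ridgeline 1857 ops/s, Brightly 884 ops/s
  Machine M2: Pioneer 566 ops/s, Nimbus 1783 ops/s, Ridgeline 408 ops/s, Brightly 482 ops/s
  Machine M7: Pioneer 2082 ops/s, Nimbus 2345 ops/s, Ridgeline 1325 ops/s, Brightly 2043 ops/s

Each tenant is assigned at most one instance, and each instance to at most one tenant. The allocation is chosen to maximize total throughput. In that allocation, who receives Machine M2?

Nimbus receives Machine M2.

Optimal: Pioneer→Machine M7 (2082 ops/s), Nimbus→Machine M2 (1783 ops/s), Ridgeline→Machine M4 (1857 ops/s), Brightly→Machine M6 (2107 ops/s) — total 2082+1783+1857+2107 = 7829 ops/s.
Max-entry greedy (repeatedly take the single best remaining cell) gives 6051 ops/s, worse by 1778.
Swapping Brightly↔Pioneer (Brightly→Machine M7 2043 ops/s, Pioneer→Machine M6 299 ops/s) loses 1847.
No other one-to-one assignment exceeds 7829 ops/s.
Nimbus's own top instance is Machine M7 (2345 ops/s), but forcing Nimbus→Machine M7 and reassigning the rest optimally gives only 6875 ops/s — worse by 954.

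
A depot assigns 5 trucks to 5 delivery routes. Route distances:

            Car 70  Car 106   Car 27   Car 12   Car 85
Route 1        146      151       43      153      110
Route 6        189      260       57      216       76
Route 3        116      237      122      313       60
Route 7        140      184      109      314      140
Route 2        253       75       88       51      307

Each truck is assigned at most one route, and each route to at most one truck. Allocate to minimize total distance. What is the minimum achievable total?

Optimal: Car 70→Route 7 (140 km), Car 106→Route 1 (151 km), Car 27→Route 6 (57 km), Car 12→Route 2 (51 km), Car 85→Route 3 (60 km) — total 140+151+57+51+60 = 459 km.
Min-entry greedy (repeatedly take the single cheapest remaining cell) gives 554 km, worse by 95.
Swapping Car 12↔Car 85 (Car 12→Route 3 313 km, Car 85→Route 2 307 km) adds 509.

Minimum total: 459 km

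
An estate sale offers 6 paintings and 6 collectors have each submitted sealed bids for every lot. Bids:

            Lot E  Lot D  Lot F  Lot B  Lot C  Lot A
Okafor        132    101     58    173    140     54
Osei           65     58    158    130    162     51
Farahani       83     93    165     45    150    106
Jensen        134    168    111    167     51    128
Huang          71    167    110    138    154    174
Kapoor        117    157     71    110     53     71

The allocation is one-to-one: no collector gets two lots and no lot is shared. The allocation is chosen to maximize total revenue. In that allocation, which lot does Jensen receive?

Jensen receives Lot E.

This is the linear assignment problem.
Optimal: Okafor→Lot B ($173), Osei→Lot C ($162), Farahani→Lot F ($165), Jensen→Lot E ($134), Huang→Lot A ($174), Kapoor→Lot D ($157) — total 173+162+165+134+174+157 = $965.
Max-entry greedy (repeatedly take the single best remaining cell) gives $959, worse by 6.
Every other assignment is strictly worse.
Jensen's own top lot is Lot D ($168), but forcing Jensen→Lot D and reassigning the rest optimally gives only $959 — worse by 6.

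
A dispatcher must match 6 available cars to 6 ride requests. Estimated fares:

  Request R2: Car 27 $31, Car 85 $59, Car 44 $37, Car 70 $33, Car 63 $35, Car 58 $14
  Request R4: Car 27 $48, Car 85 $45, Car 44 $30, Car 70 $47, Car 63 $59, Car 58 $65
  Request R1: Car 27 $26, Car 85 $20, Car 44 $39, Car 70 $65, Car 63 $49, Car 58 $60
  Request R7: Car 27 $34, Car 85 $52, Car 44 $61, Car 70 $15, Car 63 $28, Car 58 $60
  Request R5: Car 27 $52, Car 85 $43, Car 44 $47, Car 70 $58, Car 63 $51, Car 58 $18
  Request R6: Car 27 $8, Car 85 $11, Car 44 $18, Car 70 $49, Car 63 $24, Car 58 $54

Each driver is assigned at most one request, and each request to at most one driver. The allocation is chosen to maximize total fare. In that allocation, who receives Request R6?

Optimal: Car 27→Request R5 ($52), Car 85→Request R2 ($59), Car 44→Request R7 ($61), Car 70→Request R1 ($65), Car 63→Request R4 ($59), Car 58→Request R6 ($54) — total 52+59+61+65+59+54 = $350.
Max-entry greedy (repeatedly take the single best remaining cell) gives $326, worse by 24.
Every other assignment is strictly worse.
Car 58's own top request is Request R4 ($65), but forcing Car 58→Request R4 and reassigning the rest optimally gives only $335 — worse by 15.

Car 58 receives Request R6.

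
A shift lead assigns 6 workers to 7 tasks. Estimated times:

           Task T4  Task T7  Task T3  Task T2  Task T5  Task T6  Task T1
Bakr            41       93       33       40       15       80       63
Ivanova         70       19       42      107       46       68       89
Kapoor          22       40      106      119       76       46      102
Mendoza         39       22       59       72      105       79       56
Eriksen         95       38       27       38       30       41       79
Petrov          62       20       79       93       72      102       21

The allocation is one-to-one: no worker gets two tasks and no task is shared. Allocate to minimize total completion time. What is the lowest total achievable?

Optimal: Bakr→Task T5 (15 min), Ivanova→Task T3 (42 min), Kapoor→Task T4 (22 min), Mendoza→Task T7 (22 min), Eriksen→Task T2 (38 min), Petrov→Task T1 (21 min) — total 15+42+22+22+38+21 = 160 min.
Min-entry greedy (repeatedly take the single cheapest remaining cell) gives 176 min, worse by 16.
Next-best assignment: Bakr→Task T5, Ivanova→Task T3, Kapoor→Task T4, Mendoza→Task T7, Eriksen→Task T6, Petrov→Task T1 = 163 min.
Swapping Kapoor↔Mendoza (Kapoor→Task T7 40 min, Mendoza→Task T4 39 min) adds 35.

Minimum total: 160 min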